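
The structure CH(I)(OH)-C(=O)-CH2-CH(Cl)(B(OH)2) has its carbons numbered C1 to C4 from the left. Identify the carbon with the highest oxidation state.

Assign +1 per bond to O/N/halogen, −1 per bond to H or an electropositive element, and 0 per bond to carbon. Tallying each carbon:
C1: 1C, 1H, 1O, 1I → 0 − 1 + 1 + 1 = +1
C2: 2C, 2O → 0 + 2 = +2
C3: 2C, 2H → 0 − 2 = -2
C4: 1C, 1H, 1Cl, 1B → 0 − 1 + 1 − 1 = -1
The most oxidised carbon is C2 at +2.

C2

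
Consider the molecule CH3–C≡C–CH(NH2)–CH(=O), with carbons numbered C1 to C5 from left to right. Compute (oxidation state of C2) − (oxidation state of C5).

C2: 4C → 0 = 0
C5: 1C, 1H, 2O → 0 − 1 + 2 = +1
Difference: 0 − (+1) = -1.

-1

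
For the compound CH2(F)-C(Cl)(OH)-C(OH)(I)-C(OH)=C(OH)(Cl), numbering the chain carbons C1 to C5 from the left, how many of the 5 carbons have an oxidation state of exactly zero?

Assign +1 per bond to O/N/halogen, −1 per bond to H or an electropositive element, and 0 per bond to carbon. Tallying each carbon:
C1: 1C, 2H, 1F → 0 − 2 + 1 = -1
C2: 2C, 1O, 1Cl → 0 + 1 + 1 = +2
C3: 2C, 1O, 1I → 0 + 1 + 1 = +2
C4: 3C, 1O → 0 + 1 = +1
C5: 2C, 1O, 1Cl → 0 + 1 + 1 = +2
0 carbons meet the condition.

0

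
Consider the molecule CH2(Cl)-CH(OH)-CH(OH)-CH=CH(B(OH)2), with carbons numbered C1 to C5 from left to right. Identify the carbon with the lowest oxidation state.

Tallying each carbon's bonds:
C1: 1C, 2H, 1Cl → 0 − 2 + 1 = -1
C2: 2C, 1H, 1O → 0 − 1 + 1 = 0
C3: 2C, 1H, 1O → 0 − 1 + 1 = 0
C4: 3C, 1H → 0 − 1 = -1
C5: 2C, 1H, 1B → 0 − 1 − 1 = -2
The most reduced carbon is C5 at -2.

C5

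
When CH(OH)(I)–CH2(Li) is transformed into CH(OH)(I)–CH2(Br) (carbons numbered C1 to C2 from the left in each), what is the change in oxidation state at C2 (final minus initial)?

Before: C2 has 1 bond to C, 2 bonds to H, 1 bond to Li → oxidation state -3.
After: C2 has 1 bond to C, 2 bonds to H, 1 bond to Br → oxidation state -1.
Δ = -1 − (-3) = +2, so this is an oxidation at C2.

+2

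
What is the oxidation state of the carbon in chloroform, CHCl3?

+2

The carbon has one bond to H (-1), one bond to Cl (+1), one bond to Cl (+1), one bond to Cl (+1).
Oxidation state = -1 + 1 + 1 + 1 = +2.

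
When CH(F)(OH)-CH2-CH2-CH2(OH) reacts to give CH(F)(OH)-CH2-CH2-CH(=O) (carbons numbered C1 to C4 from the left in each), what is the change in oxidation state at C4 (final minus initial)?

Before: C4 has 1 bond to C, 2 bonds to H, 1 bond to O → oxidation state -1.
After: C4 has 1 bond to C, 1 bond to H, 2 bonds to O → oxidation state +1.
Δ = +1 − (-1) = +2, so this is an oxidation at C4.

+2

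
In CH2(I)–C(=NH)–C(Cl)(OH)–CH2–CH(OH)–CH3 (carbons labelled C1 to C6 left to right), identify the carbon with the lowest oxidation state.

C6

Tallying each carbon's bonds:
C1: 1C, 2H, 1I → 0 − 2 + 1 = -1
C2: 2C, 2N → 0 + 2 = +2
C3: 2C, 1O, 1Cl → 0 + 1 + 1 = +2
C4: 2C, 2H → 0 − 2 = -2
C5: 2C, 1H, 1O → 0 − 1 + 1 = 0
C6: 1C, 3H → 0 − 3 = -3
The most reduced carbon is C6 at -3.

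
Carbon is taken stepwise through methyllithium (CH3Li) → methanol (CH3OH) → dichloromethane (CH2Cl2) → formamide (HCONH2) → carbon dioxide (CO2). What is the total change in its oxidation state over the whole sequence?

+8

Carbon oxidation states along the series — methyllithium: -4, methanol: -2, dichloromethane: 0, formamide: +2, carbon dioxide: +4.
Net change = +4 − (-4) = +8.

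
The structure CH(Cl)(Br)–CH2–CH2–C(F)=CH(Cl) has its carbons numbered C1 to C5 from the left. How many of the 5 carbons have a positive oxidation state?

2

Bonds to more-electronegative neighbours contribute +1 each, bonds to H or metals contribute −1 each, and C–C bonds contribute 0. Tallying each carbon:
C1: 1C, 1H, 1Cl, 1Br → 0 − 1 + 1 + 1 = +1
C2: 2C, 2H → 0 − 2 = -2
C3: 2C, 2H → 0 − 2 = -2
C4: 3C, 1F → 0 + 1 = +1
C5: 2C, 1H, 1Cl → 0 − 1 + 1 = 0
2 carbons (C1, C4) meet the condition.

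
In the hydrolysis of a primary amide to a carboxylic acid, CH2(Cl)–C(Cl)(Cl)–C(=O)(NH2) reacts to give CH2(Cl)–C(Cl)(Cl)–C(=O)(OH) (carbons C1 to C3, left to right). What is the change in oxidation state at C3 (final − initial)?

0

Before: C3 has 1 bond to C, 2 bonds to O, 1 bond to N → oxidation state +3.
After: C3 has 1 bond to C, 3 bonds to O → oxidation state +3.
Δ = +3 − (+3) = 0, so no net redox change at C3.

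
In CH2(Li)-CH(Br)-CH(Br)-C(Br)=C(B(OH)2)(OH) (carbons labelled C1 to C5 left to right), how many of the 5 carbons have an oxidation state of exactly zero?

3

Tallying each carbon's bonds:
C1: 1C, 2H, 1Li → 0 − 2 − 1 = -3
C2: 2C, 1H, 1Br → 0 − 1 + 1 = 0
C3: 2C, 1H, 1Br → 0 − 1 + 1 = 0
C4: 3C, 1Br → 0 + 1 = +1
C5: 2C, 1O, 1B → 0 + 1 − 1 = 0
3 carbons (C2, C3, C5) meet the condition.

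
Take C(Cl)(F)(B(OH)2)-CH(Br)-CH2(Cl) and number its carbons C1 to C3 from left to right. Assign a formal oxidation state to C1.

Each bond to a more electronegative atom (O, N, halogen) counts +1, each bond to a less electronegative atom (H, metal, B, Si) counts −1, and each C–C bond counts 0.
C1 has one bond to C (0), one bond to Cl (+1), one bond to F (+1), one bond to B (-1).
Oxidation state = 0 + 1 + 1 − 1 = +1.

+1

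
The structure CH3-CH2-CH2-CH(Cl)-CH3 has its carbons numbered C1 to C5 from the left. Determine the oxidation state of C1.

-3

Bonds to more-electronegative neighbours contribute +1 each, bonds to H or metals contribute −1 each, and C–C bonds contribute 0.
C1 has one bond to C (0), one bond to H (-1), one bond to H (-1), one bond to H (-1).
Oxidation state = 0 − 1 − 1 − 1 = -3.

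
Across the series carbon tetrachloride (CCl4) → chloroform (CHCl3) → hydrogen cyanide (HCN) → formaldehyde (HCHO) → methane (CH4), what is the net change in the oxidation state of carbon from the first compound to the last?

Carbon oxidation states along the series — carbon tetrachloride: +4, chloroform: +2, hydrogen cyanide: +2, formaldehyde: 0, methane: -4.
Net change = -4 − (+4) = -8.

-8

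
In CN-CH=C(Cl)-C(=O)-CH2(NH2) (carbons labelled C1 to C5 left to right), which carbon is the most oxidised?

C1

Each bond to a more electronegative atom (O, N, halogen) counts +1, each bond to a less electronegative atom (H, metal, B, Si) counts −1, and each C–C bond counts 0. Tallying each carbon:
C1: 1C, 3N → 0 + 3 = +3
C2: 3C, 1H → 0 − 1 = -1
C3: 3C, 1Cl → 0 + 1 = +1
C4: 2C, 2O → 0 + 2 = +2
C5: 1C, 2H, 1N → 0 − 2 + 1 = -1
The most oxidised carbon is C1 at +3.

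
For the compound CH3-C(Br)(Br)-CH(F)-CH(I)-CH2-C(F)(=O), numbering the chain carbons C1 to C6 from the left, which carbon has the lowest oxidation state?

Assign +1 per bond to O/N/halogen, −1 per bond to H or an electropositive element, and 0 per bond to carbon. Tallying each carbon:
C1: 1C, 3H → 0 − 3 = -3
C2: 2C, 2Br → 0 + 2 = +2
C3: 2C, 1H, 1F → 0 − 1 + 1 = 0
C4: 2C, 1H, 1I → 0 − 1 + 1 = 0
C5: 2C, 2H → 0 − 2 = -2
C6: 1C, 2O, 1F → 0 + 2 + 1 = +3
The most reduced carbon is C1 at -3.

C1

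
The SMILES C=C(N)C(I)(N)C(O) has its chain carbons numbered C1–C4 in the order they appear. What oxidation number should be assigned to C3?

C3 has one bond to C (0), one bond to C (0), one bond to I (+1), one bond to N (+1).
Oxidation state = 0 + 0 + 1 + 1 = +2.

+2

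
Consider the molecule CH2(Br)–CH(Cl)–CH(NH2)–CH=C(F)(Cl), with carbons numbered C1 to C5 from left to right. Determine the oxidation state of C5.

Assign +1 per bond to O/N/halogen, −1 per bond to H or an electropositive element, and 0 per bond to carbon.
C5 has a double bond to C (2×0 = 0), one bond to F (+1), one bond to Cl (+1).
Oxidation state = 0 + 1 + 1 = +2.

+2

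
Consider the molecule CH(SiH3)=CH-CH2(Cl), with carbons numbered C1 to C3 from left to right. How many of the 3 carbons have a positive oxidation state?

0

Bonds to more-electronegative neighbours contribute +1 each, bonds to H or metals contribute −1 each, and C–C bonds contribute 0. Tallying each carbon:
C1: 2C, 1H, 1Si → 0 − 1 − 1 = -2
C2: 3C, 1H → 0 − 1 = -1
C3: 1C, 2H, 1Cl → 0 − 2 + 1 = -1
0 carbons meet the condition.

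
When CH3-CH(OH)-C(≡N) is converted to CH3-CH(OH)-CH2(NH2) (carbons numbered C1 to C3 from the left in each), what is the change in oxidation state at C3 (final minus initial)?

-4

Before: C3 has 1 bond to C, 3 bonds to N → oxidation state +3.
After: C3 has 1 bond to C, 2 bonds to H, 1 bond to N → oxidation state -1.
Δ = -1 − (+3) = -4, so this is a reduction at C3.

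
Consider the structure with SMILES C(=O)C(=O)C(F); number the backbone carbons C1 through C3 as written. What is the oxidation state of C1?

Bonds to more-electronegative neighbours contribute +1 each, bonds to H or metals contribute −1 each, and C–C bonds contribute 0.
C1 has one bond to C (0), one bond to H (-1), a double bond to O (2×+1 = +2).
Oxidation state = 0 − 1 + 2 = +1.

+1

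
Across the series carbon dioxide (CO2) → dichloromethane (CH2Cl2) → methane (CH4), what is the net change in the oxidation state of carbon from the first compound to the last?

Carbon oxidation states along the series — carbon dioxide: +4, dichloromethane: 0, methane: -4.
Net change = -4 − (+4) = -8.

-8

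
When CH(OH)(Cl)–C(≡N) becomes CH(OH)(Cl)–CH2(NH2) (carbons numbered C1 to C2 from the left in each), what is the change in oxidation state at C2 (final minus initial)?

-4

Before: C2 has 1 bond to C, 3 bonds to N → oxidation state +3.
After: C2 has 1 bond to C, 2 bonds to H, 1 bond to N → oxidation state -1.
Δ = -1 − (+3) = -4, so this is a reduction at C2.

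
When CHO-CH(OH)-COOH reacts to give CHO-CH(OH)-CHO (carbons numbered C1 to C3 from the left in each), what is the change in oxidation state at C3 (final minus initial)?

Before: C3 has 1 bond to C, 3 bonds to O → oxidation state +3.
After: C3 has 1 bond to C, 1 bond to H, 2 bonds to O → oxidation state +1.
Δ = +1 − (+3) = -2, so this is a reduction at C3.

-2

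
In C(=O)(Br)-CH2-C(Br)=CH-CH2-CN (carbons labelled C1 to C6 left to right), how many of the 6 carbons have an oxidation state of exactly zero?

0

Assign +1 per bond to O/N/halogen, −1 per bond to H or an electropositive element, and 0 per bond to carbon. Tallying each carbon:
C1: 1C, 2O, 1Br → 0 + 2 + 1 = +3
C2: 2C, 2H → 0 − 2 = -2
C3: 3C, 1Br → 0 + 1 = +1
C4: 3C, 1H → 0 − 1 = -1
C5: 2C, 2H → 0 − 2 = -2
C6: 1C, 3N → 0 + 3 = +3
0 carbons meet the condition.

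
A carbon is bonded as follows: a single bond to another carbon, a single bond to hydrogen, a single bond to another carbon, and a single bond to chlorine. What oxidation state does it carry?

0

Bonds to more-electronegative neighbours contribute +1 each, bonds to H or metals contribute −1 each, and C–C bonds contribute 0.
The carbon has one bond to C (0), one bond to C (0), one bond to Cl (+1), one bond to H (-1).
Oxidation state = 0 + 0 + 1 − 1 = 0.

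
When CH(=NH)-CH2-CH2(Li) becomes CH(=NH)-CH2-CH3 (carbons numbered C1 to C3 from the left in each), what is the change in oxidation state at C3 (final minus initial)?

Before: C3 has 1 bond to C, 2 bonds to H, 1 bond to Li → oxidation state -3.
After: C3 has 1 bond to C, 3 bonds to H → oxidation state -3.
Δ = -3 − (-3) = 0, so no net redox change at C3.

0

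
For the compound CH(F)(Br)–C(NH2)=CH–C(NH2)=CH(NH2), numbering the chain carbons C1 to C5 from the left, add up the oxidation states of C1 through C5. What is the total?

+2

Bonds to more-electronegative neighbours contribute +1 each, bonds to H or metals contribute −1 each, and C–C bonds contribute 0. Tallying each carbon:
C1: 1C, 1H, 1F, 1Br → 0 − 1 + 1 + 1 = +1
C2: 3C, 1N → 0 + 1 = +1
C3: 3C, 1H → 0 − 1 = -1
C4: 3C, 1N → 0 + 1 = +1
C5: 2C, 1H, 1N → 0 − 1 + 1 = 0
Sum = +1 + 1 − 1 + 1 + 0 = +2.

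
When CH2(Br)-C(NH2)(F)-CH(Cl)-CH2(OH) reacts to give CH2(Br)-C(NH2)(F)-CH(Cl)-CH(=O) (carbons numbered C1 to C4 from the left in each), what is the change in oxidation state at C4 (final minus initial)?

+2

Before: C4 has 1 bond to C, 2 bonds to H, 1 bond to O → oxidation state -1.
After: C4 has 1 bond to C, 1 bond to H, 2 bonds to O → oxidation state +1.
Δ = +1 − (-1) = +2, so this is an oxidation at C4.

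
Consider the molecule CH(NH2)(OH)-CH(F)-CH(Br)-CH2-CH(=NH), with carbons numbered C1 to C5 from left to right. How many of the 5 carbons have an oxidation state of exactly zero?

Each bond to a more electronegative atom (O, N, halogen) counts +1, each bond to a less electronegative atom (H, metal, B, Si) counts −1, and each C–C bond counts 0. Tallying each carbon:
C1: 1C, 1H, 1O, 1N → 0 − 1 + 1 + 1 = +1
C2: 2C, 1H, 1F → 0 − 1 + 1 = 0
C3: 2C, 1H, 1Br → 0 − 1 + 1 = 0
C4: 2C, 2H → 0 − 2 = -2
C5: 1C, 1H, 2N → 0 − 1 + 2 = +1
2 carbons (C2, C3) meet the condition.

2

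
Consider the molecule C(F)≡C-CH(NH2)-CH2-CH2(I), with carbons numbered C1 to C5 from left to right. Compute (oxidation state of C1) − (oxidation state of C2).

+1

C1: 3C, 1F → 0 + 1 = +1
C2: 4C → 0 = 0
Difference: +1 − (0) = +1.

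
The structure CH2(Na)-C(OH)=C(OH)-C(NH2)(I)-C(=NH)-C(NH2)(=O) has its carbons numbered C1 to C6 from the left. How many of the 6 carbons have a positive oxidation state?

5

Tallying each carbon's bonds:
C1: 1C, 2H, 1Na → 0 − 2 − 1 = -3
C2: 3C, 1O → 0 + 1 = +1
C3: 3C, 1O → 0 + 1 = +1
C4: 2C, 1N, 1I → 0 + 1 + 1 = +2
C5: 2C, 2N → 0 + 2 = +2
C6: 1C, 2O, 1N → 0 + 2 + 1 = +3
5 carbons (C2, C3, C4, C5, C6) meet the condition.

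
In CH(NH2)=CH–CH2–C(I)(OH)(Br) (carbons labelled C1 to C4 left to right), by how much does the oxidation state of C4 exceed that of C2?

+4

C4: 1C, 1O, 1Br, 1I → 0 + 1 + 1 + 1 = +3
C2: 3C, 1H → 0 − 1 = -1
Difference: +3 − (-1) = +4.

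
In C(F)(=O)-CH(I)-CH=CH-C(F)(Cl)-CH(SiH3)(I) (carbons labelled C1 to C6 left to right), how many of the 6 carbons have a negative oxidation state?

3

Count +1 for every bond to an atom more electronegative than carbon and −1 for every bond to one less electronegative; C–C bonds are 0. Tallying each carbon:
C1: 1C, 2O, 1F → 0 + 2 + 1 = +3
C2: 2C, 1H, 1I → 0 − 1 + 1 = 0
C3: 3C, 1H → 0 − 1 = -1
C4: 3C, 1H → 0 − 1 = -1
C5: 2C, 1F, 1Cl → 0 + 1 + 1 = +2
C6: 1C, 1H, 1I, 1Si → 0 − 1 + 1 − 1 = -1
3 carbons (C3, C4, C6) meet the condition.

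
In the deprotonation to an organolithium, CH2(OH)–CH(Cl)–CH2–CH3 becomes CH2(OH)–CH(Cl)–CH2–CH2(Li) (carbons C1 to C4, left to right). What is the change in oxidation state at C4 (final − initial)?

Before: C4 has 1 bond to C, 3 bonds to H → oxidation state -3.
After: C4 has 1 bond to C, 2 bonds to H, 1 bond to Li → oxidation state -3.
Δ = -3 − (-3) = 0, so no net redox change at C4.

0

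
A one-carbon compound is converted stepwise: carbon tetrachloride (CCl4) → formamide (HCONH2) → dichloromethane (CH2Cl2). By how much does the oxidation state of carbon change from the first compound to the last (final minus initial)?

-4

Carbon oxidation states along the series — carbon tetrachloride: +4, formamide: +2, dichloromethane: 0.
Net change = 0 − (+4) = -4.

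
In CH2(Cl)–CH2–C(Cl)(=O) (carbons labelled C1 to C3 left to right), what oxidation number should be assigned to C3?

+3

C3 has one bond to C (0), one bond to Cl (+1), a double bond to O (2×+1 = +2).
Oxidation state = 0 + 1 + 2 = +3.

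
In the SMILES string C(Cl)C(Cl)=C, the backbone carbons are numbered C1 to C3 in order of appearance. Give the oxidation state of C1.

Count +1 for every bond to an atom more electronegative than carbon and −1 for every bond to one less electronegative; C–C bonds are 0.
C1 has one bond to C (0), one bond to H (-1), one bond to H (-1), one bond to Cl (+1).
Oxidation state = 0 − 1 − 1 + 1 = -1.

-1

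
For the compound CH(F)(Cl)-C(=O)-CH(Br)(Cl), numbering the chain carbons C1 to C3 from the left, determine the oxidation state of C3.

+1

C3 has one bond to C (0), one bond to Br (+1), one bond to H (-1), one bond to Cl (+1).
Oxidation state = 0 + 1 − 1 + 1 = +1.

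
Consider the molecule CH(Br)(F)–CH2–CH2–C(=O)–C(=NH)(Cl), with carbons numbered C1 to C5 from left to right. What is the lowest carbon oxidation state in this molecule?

Assign +1 per bond to O/N/halogen, −1 per bond to H or an electropositive element, and 0 per bond to carbon. Tallying each carbon:
C1: 1C, 1H, 1F, 1Br → 0 − 1 + 1 + 1 = +1
C2: 2C, 2H → 0 − 2 = -2
C3: 2C, 2H → 0 − 2 = -2
C4: 2C, 2O → 0 + 2 = +2
C5: 1C, 2N, 1Cl → 0 + 2 + 1 = +3
The lowest value is -2.

-2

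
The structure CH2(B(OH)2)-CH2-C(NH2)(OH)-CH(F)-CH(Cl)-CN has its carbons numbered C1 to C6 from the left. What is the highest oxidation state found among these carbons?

Count +1 for every bond to an atom more electronegative than carbon and −1 for every bond to one less electronegative; C–C bonds are 0. Tallying each carbon:
C1: 1C, 2H, 1B → 0 − 2 − 1 = -3
C2: 2C, 2H → 0 − 2 = -2
C3: 2C, 1O, 1N → 0 + 1 + 1 = +2
C4: 2C, 1H, 1F → 0 − 1 + 1 = 0
C5: 2C, 1H, 1Cl → 0 − 1 + 1 = 0
C6: 1C, 3N → 0 + 3 = +3
The highest value is +3.

+3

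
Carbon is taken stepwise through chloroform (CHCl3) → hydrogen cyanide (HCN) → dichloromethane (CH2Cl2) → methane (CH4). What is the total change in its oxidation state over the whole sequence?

Carbon oxidation states along the series — chloroform: +2, hydrogen cyanide: +2, dichloromethane: 0, methane: -4.
Net change = -4 − (+2) = -6.

-6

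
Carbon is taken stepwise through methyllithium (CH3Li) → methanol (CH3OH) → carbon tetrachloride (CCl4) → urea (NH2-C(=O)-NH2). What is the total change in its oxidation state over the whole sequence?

+8

Carbon oxidation states along the series — methyllithium: -4, methanol: -2, carbon tetrachloride: +4, urea: +4.
Net change = +4 − (-4) = +8.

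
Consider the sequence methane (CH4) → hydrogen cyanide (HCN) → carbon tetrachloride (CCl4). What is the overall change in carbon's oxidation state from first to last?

Carbon oxidation states along the series — methane: -4, hydrogen cyanide: +2, carbon tetrachloride: +4.
Net change = +4 − (-4) = +8.

+8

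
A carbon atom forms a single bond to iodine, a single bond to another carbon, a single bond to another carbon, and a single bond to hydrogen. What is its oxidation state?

The carbon has one bond to C (0), one bond to C (0), one bond to I (+1), one bond to H (-1).
Oxidation state = 0 + 0 + 1 − 1 = 0.

0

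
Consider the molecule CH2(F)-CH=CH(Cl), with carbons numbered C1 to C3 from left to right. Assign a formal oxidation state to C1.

Bonds to more-electronegative neighbours contribute +1 each, bonds to H or metals contribute −1 each, and C–C bonds contribute 0.
C1 has one bond to C (0), one bond to F (+1), one bond to H (-1), one bond to H (-1).
Oxidation state = 0 + 1 − 1 − 1 = -1.

-1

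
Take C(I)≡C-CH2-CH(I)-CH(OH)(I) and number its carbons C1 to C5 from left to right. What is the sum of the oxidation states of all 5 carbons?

0

Tallying each carbon's bonds:
C1: 3C, 1I → 0 + 1 = +1
C2: 4C → 0 = 0
C3: 2C, 2H → 0 − 2 = -2
C4: 2C, 1H, 1I → 0 − 1 + 1 = 0
C5: 1C, 1H, 1O, 1I → 0 − 1 + 1 + 1 = +1
Sum = +1 + 0 − 2 + 0 + 1 = 0.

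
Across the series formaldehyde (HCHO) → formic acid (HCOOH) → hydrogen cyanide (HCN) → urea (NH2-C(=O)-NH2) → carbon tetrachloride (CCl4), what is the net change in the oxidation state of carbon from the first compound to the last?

+4

Carbon oxidation states along the series — formaldehyde: 0, formic acid: +2, hydrogen cyanide: +2, urea: +4, carbon tetrachloride: +4.
Net change = +4 − (0) = +4.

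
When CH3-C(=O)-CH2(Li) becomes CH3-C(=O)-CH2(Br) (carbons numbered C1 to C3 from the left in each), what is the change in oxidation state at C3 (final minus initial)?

+2

Before: C3 has 1 bond to C, 2 bonds to H, 1 bond to Li → oxidation state -3.
After: C3 has 1 bond to C, 2 bonds to H, 1 bond to Br → oxidation state -1.
Δ = -1 − (-3) = +2, so this is an oxidation at C3.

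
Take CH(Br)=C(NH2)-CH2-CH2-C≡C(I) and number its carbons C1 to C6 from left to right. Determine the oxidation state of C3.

Count +1 for every bond to an atom more electronegative than carbon and −1 for every bond to one less electronegative; C–C bonds are 0.
C3 has one bond to C (0), one bond to C (0), one bond to H (-1), one bond to H (-1).
Oxidation state = 0 + 0 − 1 − 1 = -2.

-2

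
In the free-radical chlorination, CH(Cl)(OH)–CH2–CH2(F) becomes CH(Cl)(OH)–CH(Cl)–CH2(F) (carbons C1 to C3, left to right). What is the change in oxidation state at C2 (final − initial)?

+2

Before: C2 has 2 bonds to C, 2 bonds to H → oxidation state -2.
After: C2 has 2 bonds to C, 1 bond to H, 1 bond to Cl → oxidation state 0.
Δ = 0 − (-2) = +2, so this is an oxidation at C2.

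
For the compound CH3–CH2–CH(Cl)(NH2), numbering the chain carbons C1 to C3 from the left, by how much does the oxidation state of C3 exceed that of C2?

+3

C3: 1C, 1H, 1N, 1Cl → 0 − 1 + 1 + 1 = +1
C2: 2C, 2H → 0 − 2 = -2
Difference: +1 − (-2) = +3.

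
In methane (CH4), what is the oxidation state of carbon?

Bonds to more-electronegative neighbours contribute +1 each, bonds to H or metals contribute −1 each, and C–C bonds contribute 0.
The carbon has one bond to H (-1), one bond to H (-1), one bond to H (-1), one bond to H (-1).
Oxidation state = -1 − 1 − 1 − 1 = -4.

-4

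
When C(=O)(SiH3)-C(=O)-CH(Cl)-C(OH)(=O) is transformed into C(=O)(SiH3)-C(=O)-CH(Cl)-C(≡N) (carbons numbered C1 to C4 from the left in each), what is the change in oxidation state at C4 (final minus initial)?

0

Before: C4 has 1 bond to C, 3 bonds to O → oxidation state +3.
After: C4 has 1 bond to C, 3 bonds to N → oxidation state +3.
Δ = +3 − (+3) = 0, so no net redox change at C4.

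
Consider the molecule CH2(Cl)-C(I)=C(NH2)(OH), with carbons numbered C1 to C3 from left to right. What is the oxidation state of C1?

Assign +1 per bond to O/N/halogen, −1 per bond to H or an electropositive element, and 0 per bond to carbon.
C1 has one bond to C (0), one bond to H (-1), one bond to H (-1), one bond to Cl (+1).
Oxidation state = 0 − 1 − 1 + 1 = -1.

-1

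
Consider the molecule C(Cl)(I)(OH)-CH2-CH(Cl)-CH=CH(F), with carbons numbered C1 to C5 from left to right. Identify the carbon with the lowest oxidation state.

Tallying each carbon's bonds:
C1: 1C, 1O, 1Cl, 1I → 0 + 1 + 1 + 1 = +3
C2: 2C, 2H → 0 − 2 = -2
C3: 2C, 1H, 1Cl → 0 − 1 + 1 = 0
C4: 3C, 1H → 0 − 1 = -1
C5: 2C, 1H, 1F → 0 − 1 + 1 = 0
The most reduced carbon is C2 at -2.

C2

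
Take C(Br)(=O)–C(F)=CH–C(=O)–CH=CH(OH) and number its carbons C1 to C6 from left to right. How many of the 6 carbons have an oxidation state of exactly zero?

1

Tallying each carbon's bonds:
C1: 1C, 2O, 1Br → 0 + 2 + 1 = +3
C2: 3C, 1F → 0 + 1 = +1
C3: 3C, 1H → 0 − 1 = -1
C4: 2C, 2O → 0 + 2 = +2
C5: 3C, 1H → 0 − 1 = -1
C6: 2C, 1H, 1O → 0 − 1 + 1 = 0
1 carbon (C6) meets the condition.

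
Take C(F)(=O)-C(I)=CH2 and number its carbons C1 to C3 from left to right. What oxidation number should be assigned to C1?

+3

Assign +1 per bond to O/N/halogen, −1 per bond to H or an electropositive element, and 0 per bond to carbon.
C1 has one bond to C (0), one bond to F (+1), a double bond to O (2×+1 = +2).
Oxidation state = 0 + 1 + 2 = +3.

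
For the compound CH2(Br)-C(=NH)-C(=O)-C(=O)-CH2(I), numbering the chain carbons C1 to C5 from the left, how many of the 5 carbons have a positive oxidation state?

Tallying each carbon's bonds:
C1: 1C, 2H, 1Br → 0 − 2 + 1 = -1
C2: 2C, 2N → 0 + 2 = +2
C3: 2C, 2O → 0 + 2 = +2
C4: 2C, 2O → 0 + 2 = +2
C5: 1C, 2H, 1I → 0 − 2 + 1 = -1
3 carbons (C2, C3, C4) meet the condition.

3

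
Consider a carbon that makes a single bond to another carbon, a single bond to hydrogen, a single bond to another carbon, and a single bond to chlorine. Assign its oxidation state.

The carbon has one bond to C (0), one bond to C (0), one bond to Cl (+1), one bond to H (-1).
Oxidation state = 0 + 0 + 1 − 1 = 0.

0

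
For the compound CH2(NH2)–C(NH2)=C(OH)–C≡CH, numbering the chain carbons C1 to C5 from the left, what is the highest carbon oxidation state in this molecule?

Bonds to more-electronegative neighbours contribute +1 each, bonds to H or metals contribute −1 each, and C–C bonds contribute 0. Tallying each carbon:
C1: 1C, 2H, 1N → 0 − 2 + 1 = -1
C2: 3C, 1N → 0 + 1 = +1
C3: 3C, 1O → 0 + 1 = +1
C4: 4C → 0 = 0
C5: 3C, 1H → 0 − 1 = -1
The highest value is +1.

+1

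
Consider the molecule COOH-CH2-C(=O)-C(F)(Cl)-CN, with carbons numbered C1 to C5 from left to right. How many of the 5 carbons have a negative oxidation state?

1

Bonds to more-electronegative neighbours contribute +1 each, bonds to H or metals contribute −1 each, and C–C bonds contribute 0. Tallying each carbon:
C1: 1C, 3O → 0 + 3 = +3
C2: 2C, 2H → 0 − 2 = -2
C3: 2C, 2O → 0 + 2 = +2
C4: 2C, 1F, 1Cl → 0 + 1 + 1 = +2
C5: 1C, 3N → 0 + 3 = +3
1 carbon (C2) meets the condition.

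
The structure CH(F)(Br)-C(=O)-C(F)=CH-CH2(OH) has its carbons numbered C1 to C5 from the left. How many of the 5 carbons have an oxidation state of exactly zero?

Bonds to more-electronegative neighbours contribute +1 each, bonds to H or metals contribute −1 each, and C–C bonds contribute 0. Tallying each carbon:
C1: 1C, 1H, 1F, 1Br → 0 − 1 + 1 + 1 = +1
C2: 2C, 2O → 0 + 2 = +2
C3: 3C, 1F → 0 + 1 = +1
C4: 3C, 1H → 0 − 1 = -1
C5: 1C, 2H, 1O → 0 − 2 + 1 = -1
0 carbons meet the condition.

0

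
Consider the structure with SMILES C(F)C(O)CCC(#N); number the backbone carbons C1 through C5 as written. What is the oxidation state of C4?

Each bond to a more electronegative atom (O, N, halogen) counts +1, each bond to a less electronegative atom (H, metal, B, Si) counts −1, and each C–C bond counts 0.
C4 has one bond to C (0), one bond to C (0), one bond to H (-1), one bond to H (-1).
Oxidation state = 0 + 0 − 1 − 1 = -2.

-2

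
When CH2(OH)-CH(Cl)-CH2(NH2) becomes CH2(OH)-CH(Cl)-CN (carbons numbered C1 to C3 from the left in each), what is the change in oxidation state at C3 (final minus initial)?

Before: C3 has 1 bond to C, 2 bonds to H, 1 bond to N → oxidation state -1.
After: C3 has 1 bond to C, 3 bonds to N → oxidation state +3.
Δ = +3 − (-1) = +4, so this is an oxidation at C3.

+4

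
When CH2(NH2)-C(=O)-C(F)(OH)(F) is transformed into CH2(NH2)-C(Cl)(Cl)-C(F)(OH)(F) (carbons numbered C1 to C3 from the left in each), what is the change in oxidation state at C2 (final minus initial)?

0

Before: C2 has 2 bonds to C, 2 bonds to O → oxidation state +2.
After: C2 has 2 bonds to C, 2 bonds to Cl → oxidation state +2.
Δ = +2 − (+2) = 0, so no net redox change at C2.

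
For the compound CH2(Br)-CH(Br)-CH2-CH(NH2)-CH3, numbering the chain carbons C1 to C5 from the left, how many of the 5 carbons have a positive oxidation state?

0

Bonds to more-electronegative neighbours contribute +1 each, bonds to H or metals contribute −1 each, and C–C bonds contribute 0. Tallying each carbon:
C1: 1C, 2H, 1Br → 0 − 2 + 1 = -1
C2: 2C, 1H, 1Br → 0 − 1 + 1 = 0
C3: 2C, 2H → 0 − 2 = -2
C4: 2C, 1H, 1N → 0 − 1 + 1 = 0
C5: 1C, 3H → 0 − 3 = -3
0 carbons meet the condition.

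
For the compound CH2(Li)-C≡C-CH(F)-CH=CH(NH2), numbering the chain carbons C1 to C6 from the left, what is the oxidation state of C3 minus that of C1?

C3: 4C → 0 = 0
C1: 1C, 2H, 1Li → 0 − 2 − 1 = -3
Difference: 0 − (-3) = +3.

+3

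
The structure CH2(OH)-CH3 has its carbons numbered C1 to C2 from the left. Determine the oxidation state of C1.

Bonds to more-electronegative neighbours contribute +1 each, bonds to H or metals contribute −1 each, and C–C bonds contribute 0.
C1 has one bond to C (0), one bond to H (-1), one bond to O (+1), one bond to H (-1).
Oxidation state = 0 − 1 + 1 − 1 = -1.

-1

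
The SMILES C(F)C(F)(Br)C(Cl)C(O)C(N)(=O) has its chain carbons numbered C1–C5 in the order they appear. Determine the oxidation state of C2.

C2 has one bond to C (0), one bond to C (0), one bond to F (+1), one bond to Br (+1).
Oxidation state = 0 + 0 + 1 + 1 = +2.

+2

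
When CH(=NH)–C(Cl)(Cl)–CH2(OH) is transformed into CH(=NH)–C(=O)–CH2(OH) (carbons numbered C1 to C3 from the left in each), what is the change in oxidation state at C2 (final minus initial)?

Before: C2 has 2 bonds to C, 2 bonds to Cl → oxidation state +2.
After: C2 has 2 bonds to C, 2 bonds to O → oxidation state +2.
Δ = +2 − (+2) = 0, so no net redox change at C2.

0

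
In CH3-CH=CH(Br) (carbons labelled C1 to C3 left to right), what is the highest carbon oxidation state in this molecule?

0

Count +1 for every bond to an atom more electronegative than carbon and −1 for every bond to one less electronegative; C–C bonds are 0. Tallying each carbon:
C1: 1C, 3H → 0 − 3 = -3
C2: 3C, 1H → 0 − 1 = -1
C3: 2C, 1H, 1Br → 0 − 1 + 1 = 0
The highest value is 0.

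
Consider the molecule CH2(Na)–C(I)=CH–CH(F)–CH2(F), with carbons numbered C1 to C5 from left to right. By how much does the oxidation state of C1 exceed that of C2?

C1: 1C, 2H, 1Na → 0 − 2 − 1 = -3
C2: 3C, 1I → 0 + 1 = +1
Difference: -3 − (+1) = -4.

-4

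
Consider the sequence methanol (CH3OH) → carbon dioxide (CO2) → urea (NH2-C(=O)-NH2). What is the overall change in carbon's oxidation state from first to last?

Carbon oxidation states along the series — methanol: -2, carbon dioxide: +4, urea: +4.
Net change = +4 − (-2) = +6.

+6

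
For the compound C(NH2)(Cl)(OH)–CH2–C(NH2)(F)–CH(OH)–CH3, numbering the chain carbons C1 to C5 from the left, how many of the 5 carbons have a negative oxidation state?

Tallying each carbon's bonds:
C1: 1C, 1O, 1N, 1Cl → 0 + 1 + 1 + 1 = +3
C2: 2C, 2H → 0 − 2 = -2
C3: 2C, 1N, 1F → 0 + 1 + 1 = +2
C4: 2C, 1H, 1O → 0 − 1 + 1 = 0
C5: 1C, 3H → 0 − 3 = -3
2 carbons (C2, C5) meet the condition.

2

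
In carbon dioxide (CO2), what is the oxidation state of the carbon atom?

Each bond to a more electronegative atom (O, N, halogen) counts +1, each bond to a less electronegative atom (H, metal, B, Si) counts −1, and each C–C bond counts 0.
The carbon has a double bond to O (2×+1 = +2), a double bond to O (2×+1 = +2).
Oxidation state = +2 + 2 = +4.

+4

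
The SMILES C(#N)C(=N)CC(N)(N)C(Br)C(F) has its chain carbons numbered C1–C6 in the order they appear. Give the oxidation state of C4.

Assign +1 per bond to O/N/halogen, −1 per bond to H or an electropositive element, and 0 per bond to carbon.
C4 has one bond to C (0), one bond to C (0), one bond to N (+1), one bond to N (+1).
Oxidation state = 0 + 0 + 1 + 1 = +2.

+2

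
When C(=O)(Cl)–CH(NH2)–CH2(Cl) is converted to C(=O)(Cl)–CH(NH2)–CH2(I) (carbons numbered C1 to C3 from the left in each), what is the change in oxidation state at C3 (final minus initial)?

Before: C3 has 1 bond to C, 2 bonds to H, 1 bond to Cl → oxidation state -1.
After: C3 has 1 bond to C, 2 bonds to H, 1 bond to I → oxidation state -1.
Δ = -1 − (-1) = 0, so no net redox change at C3.

0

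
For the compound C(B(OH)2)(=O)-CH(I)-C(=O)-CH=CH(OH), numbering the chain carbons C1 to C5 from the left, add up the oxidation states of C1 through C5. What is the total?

Tallying each carbon's bonds:
C1: 1C, 2O, 1B → 0 + 2 − 1 = +1
C2: 2C, 1H, 1I → 0 − 1 + 1 = 0
C3: 2C, 2O → 0 + 2 = +2
C4: 3C, 1H → 0 − 1 = -1
C5: 2C, 1H, 1O → 0 − 1 + 1 = 0
Sum = +1 + 0 + 2 − 1 + 0 = +2.

+2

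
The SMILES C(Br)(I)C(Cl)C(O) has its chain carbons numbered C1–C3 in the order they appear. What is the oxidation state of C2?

0

Assign +1 per bond to O/N/halogen, −1 per bond to H or an electropositive element, and 0 per bond to carbon.
C2 has one bond to C (0), one bond to C (0), one bond to H (-1), one bond to Cl (+1).
Oxidation state = 0 + 0 − 1 + 1 = 0.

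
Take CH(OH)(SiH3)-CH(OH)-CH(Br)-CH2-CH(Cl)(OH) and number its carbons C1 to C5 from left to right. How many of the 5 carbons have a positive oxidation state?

1

Each bond to a more electronegative atom (O, N, halogen) counts +1, each bond to a less electronegative atom (H, metal, B, Si) counts −1, and each C–C bond counts 0. Tallying each carbon:
C1: 1C, 1H, 1O, 1Si → 0 − 1 + 1 − 1 = -1
C2: 2C, 1H, 1O → 0 − 1 + 1 = 0
C3: 2C, 1H, 1Br → 0 − 1 + 1 = 0
C4: 2C, 2H → 0 − 2 = -2
C5: 1C, 1H, 1O, 1Cl → 0 − 1 + 1 + 1 = +1
1 carbon (C5) meets the condition.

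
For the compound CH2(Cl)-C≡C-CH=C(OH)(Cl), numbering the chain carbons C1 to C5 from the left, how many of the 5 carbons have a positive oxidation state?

1

Bonds to more-electronegative neighbours contribute +1 each, bonds to H or metals contribute −1 each, and C–C bonds contribute 0. Tallying each carbon:
C1: 1C, 2H, 1Cl → 0 − 2 + 1 = -1
C2: 4C → 0 = 0
C3: 4C → 0 = 0
C4: 3C, 1H → 0 − 1 = -1
C5: 2C, 1O, 1Cl → 0 + 1 + 1 = +2
1 carbon (C5) meets the condition.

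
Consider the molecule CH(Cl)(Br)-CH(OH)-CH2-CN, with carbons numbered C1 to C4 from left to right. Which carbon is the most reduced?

C3

Assign +1 per bond to O/N/halogen, −1 per bond to H or an electropositive element, and 0 per bond to carbon. Tallying each carbon:
C1: 1C, 1H, 1Cl, 1Br → 0 − 1 + 1 + 1 = +1
C2: 2C, 1H, 1O → 0 − 1 + 1 = 0
C3: 2C, 2H → 0 − 2 = -2
C4: 1C, 3N → 0 + 3 = +3
The most reduced carbon is C3 at -2.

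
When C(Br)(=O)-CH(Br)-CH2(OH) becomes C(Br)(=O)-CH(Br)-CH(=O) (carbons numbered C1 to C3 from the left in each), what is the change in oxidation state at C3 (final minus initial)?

+2

Before: C3 has 1 bond to C, 2 bonds to H, 1 bond to O → oxidation state -1.
After: C3 has 1 bond to C, 1 bond to H, 2 bonds to O → oxidation state +1.
Δ = +1 − (-1) = +2, so this is an oxidation at C3.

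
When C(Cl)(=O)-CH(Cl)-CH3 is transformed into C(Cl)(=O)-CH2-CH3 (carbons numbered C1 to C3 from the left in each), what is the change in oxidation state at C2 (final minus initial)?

Before: C2 has 2 bonds to C, 1 bond to H, 1 bond to Cl → oxidation state 0.
After: C2 has 2 bonds to C, 2 bonds to H → oxidation state -2.
Δ = -2 − (0) = -2, so this is a reduction at C2.

-2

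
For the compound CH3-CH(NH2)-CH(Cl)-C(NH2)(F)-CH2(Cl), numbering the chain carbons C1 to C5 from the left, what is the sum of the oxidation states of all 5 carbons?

Assign +1 per bond to O/N/halogen, −1 per bond to H or an electropositive element, and 0 per bond to carbon. Tallying each carbon:
C1: 1C, 3H → 0 − 3 = -3
C2: 2C, 1H, 1N → 0 − 1 + 1 = 0
C3: 2C, 1H, 1Cl → 0 − 1 + 1 = 0
C4: 2C, 1N, 1F → 0 + 1 + 1 = +2
C5: 1C, 2H, 1Cl → 0 − 2 + 1 = -1
Sum = -3 + 0 + 0 + 2 − 1 = -2.

-2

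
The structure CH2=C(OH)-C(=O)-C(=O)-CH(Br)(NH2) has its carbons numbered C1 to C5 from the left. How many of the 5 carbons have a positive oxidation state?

4

Tallying each carbon's bonds:
C1: 2C, 2H → 0 − 2 = -2
C2: 3C, 1O → 0 + 1 = +1
C3: 2C, 2O → 0 + 2 = +2
C4: 2C, 2O → 0 + 2 = +2
C5: 1C, 1H, 1N, 1Br → 0 − 1 + 1 + 1 = +1
4 carbons (C2, C3, C4, C5) meet the condition.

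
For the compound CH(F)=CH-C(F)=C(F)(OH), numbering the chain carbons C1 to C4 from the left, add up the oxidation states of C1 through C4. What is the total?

+2

Tallying each carbon's bonds:
C1: 2C, 1H, 1F → 0 − 1 + 1 = 0
C2: 3C, 1H → 0 − 1 = -1
C3: 3C, 1F → 0 + 1 = +1
C4: 2C, 1O, 1F → 0 + 1 + 1 = +2
Sum = 0 − 1 + 1 + 2 = +2.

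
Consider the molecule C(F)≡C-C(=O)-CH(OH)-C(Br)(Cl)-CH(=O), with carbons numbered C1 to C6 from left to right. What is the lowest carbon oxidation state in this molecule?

Each bond to a more electronegative atom (O, N, halogen) counts +1, each bond to a less electronegative atom (H, metal, B, Si) counts −1, and each C–C bond counts 0. Tallying each carbon:
C1: 3C, 1F → 0 + 1 = +1
C2: 4C → 0 = 0
C3: 2C, 2O → 0 + 2 = +2
C4: 2C, 1H, 1O → 0 − 1 + 1 = 0
C5: 2C, 1Cl, 1Br → 0 + 1 + 1 = +2
C6: 1C, 1H, 2O → 0 − 1 + 2 = +1
The lowest value is 0.

0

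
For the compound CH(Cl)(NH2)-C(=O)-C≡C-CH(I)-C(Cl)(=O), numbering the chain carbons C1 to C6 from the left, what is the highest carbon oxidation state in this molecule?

+3

Tallying each carbon's bonds:
C1: 1C, 1H, 1N, 1Cl → 0 − 1 + 1 + 1 = +1
C2: 2C, 2O → 0 + 2 = +2
C3: 4C → 0 = 0
C4: 4C → 0 = 0
C5: 2C, 1H, 1I → 0 − 1 + 1 = 0
C6: 1C, 2O, 1Cl → 0 + 2 + 1 = +3
The highest value is +3.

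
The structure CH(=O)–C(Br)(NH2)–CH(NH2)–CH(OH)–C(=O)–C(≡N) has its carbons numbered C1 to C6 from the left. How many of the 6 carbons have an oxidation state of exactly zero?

2

Tallying each carbon's bonds:
C1: 1C, 1H, 2O → 0 − 1 + 2 = +1
C2: 2C, 1N, 1Br → 0 + 1 + 1 = +2
C3: 2C, 1H, 1N → 0 − 1 + 1 = 0
C4: 2C, 1H, 1O → 0 − 1 + 1 = 0
C5: 2C, 2O → 0 + 2 = +2
C6: 1C, 3N → 0 + 3 = +3
2 carbons (C3, C4) meet the condition.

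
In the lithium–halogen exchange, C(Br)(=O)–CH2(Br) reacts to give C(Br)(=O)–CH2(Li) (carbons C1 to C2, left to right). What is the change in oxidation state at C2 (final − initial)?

Before: C2 has 1 bond to C, 2 bonds to H, 1 bond to Br → oxidation state -1.
After: C2 has 1 bond to C, 2 bonds to H, 1 bond to Li → oxidation state -3.
Δ = -3 − (-1) = -2, so this is a reduction at C2.

-2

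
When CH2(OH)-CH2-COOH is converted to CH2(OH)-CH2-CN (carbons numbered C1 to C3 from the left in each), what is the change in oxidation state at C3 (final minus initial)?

0

Before: C3 has 1 bond to C, 3 bonds to O → oxidation state +3.
After: C3 has 1 bond to C, 3 bonds to N → oxidation state +3.
Δ = +3 − (+3) = 0, so no net redox change at C3.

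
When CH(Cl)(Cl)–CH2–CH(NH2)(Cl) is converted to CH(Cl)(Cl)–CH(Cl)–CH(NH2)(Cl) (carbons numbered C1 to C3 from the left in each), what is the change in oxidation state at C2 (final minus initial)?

Before: C2 has 2 bonds to C, 2 bonds to H → oxidation state -2.
After: C2 has 2 bonds to C, 1 bond to H, 1 bond to Cl → oxidation state 0.
Δ = 0 − (-2) = +2, so this is an oxidation at C2.

+2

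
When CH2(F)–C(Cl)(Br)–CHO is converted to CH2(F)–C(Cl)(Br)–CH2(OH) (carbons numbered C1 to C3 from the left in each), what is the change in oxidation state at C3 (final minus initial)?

Before: C3 has 1 bond to C, 1 bond to H, 2 bonds to O → oxidation state +1.
After: C3 has 1 bond to C, 2 bonds to H, 1 bond to O → oxidation state -1.
Δ = -1 − (+1) = -2, so this is a reduction at C3.

-2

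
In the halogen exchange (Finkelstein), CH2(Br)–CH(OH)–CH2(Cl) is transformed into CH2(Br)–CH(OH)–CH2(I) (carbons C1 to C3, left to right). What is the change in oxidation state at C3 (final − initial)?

0

Before: C3 has 1 bond to C, 2 bonds to H, 1 bond to Cl → oxidation state -1.
After: C3 has 1 bond to C, 2 bonds to H, 1 bond to I → oxidation state -1.
Δ = -1 − (-1) = 0, so no net redox change at C3.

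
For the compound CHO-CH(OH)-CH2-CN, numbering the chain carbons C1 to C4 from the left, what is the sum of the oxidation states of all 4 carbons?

Tallying each carbon's bonds:
C1: 1C, 1H, 2O → 0 − 1 + 2 = +1
C2: 2C, 1H, 1O → 0 − 1 + 1 = 0
C3: 2C, 2H → 0 − 2 = -2
C4: 1C, 3N → 0 + 3 = +3
Sum = +1 + 0 − 2 + 3 = +2.

+2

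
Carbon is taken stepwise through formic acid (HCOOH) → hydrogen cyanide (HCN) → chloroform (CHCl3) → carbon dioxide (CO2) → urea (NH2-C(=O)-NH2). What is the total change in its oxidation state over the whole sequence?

Carbon oxidation states along the series — formic acid: +2, hydrogen cyanide: +2, chloroform: +2, carbon dioxide: +4, urea: +4.
Net change = +4 − (+2) = +2.

+2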